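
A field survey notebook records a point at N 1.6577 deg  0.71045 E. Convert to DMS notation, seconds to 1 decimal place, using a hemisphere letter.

1°39′27.7″ N, 0°42′37.6″ E

φ: whole degrees 1; 39.46200′ → 39′ and 27.720″
Lon: 0.710450 × 60 = 42.62700′ → 42′, remainder × 60 = 37.620″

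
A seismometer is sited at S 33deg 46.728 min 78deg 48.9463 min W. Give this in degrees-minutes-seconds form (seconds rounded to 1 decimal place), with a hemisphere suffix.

33°46′43.7″ S, 78°48′56.8″ W

Latitude: fractional minutes 0.72800 × 60 = 43.680″
λ: fractional minutes 0.94630 × 60 = 56.778″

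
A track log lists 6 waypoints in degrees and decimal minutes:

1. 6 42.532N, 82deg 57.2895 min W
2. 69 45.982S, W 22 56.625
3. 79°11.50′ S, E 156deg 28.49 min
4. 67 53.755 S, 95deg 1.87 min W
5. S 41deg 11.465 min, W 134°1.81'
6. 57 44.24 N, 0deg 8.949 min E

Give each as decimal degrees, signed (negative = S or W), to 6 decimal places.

Point 1:
  Latitude: 42.532′ = 0.708867°; total 6.7088667
  N → positive
  Lon: 82 + 57.2895/60 = 82.9548250
  hemisphere W, so the sign is −
Point 2:
  Latitude: 69 + 45.982/60 = 69.7663667
  S → negative
  λ: 56.625′ = 0.943750°; total 22.9437500
  hemisphere W, so the sign is −
Point 3:
  Lat: 79 + 11.5/60 = 79.1916667
  hemisphere S, so the sign is −
  Lon: 156 + 28.49/60 = 156.4748333
  E ⇒ keep positive
Point 4:
  Lat: 67 + 53.755/60 = 67.8959167
  hemisphere S, so the sign is −
  Longitude: 1.87′ = 0.031167°; total 95.0311667
  hemisphere W, so the sign is −
Point 5:
  Latitude: 41 + 11.465/60 = 41.1910833
  S → negative
  Lon: 134 + 1.81/60 = 134.0301667
  hemisphere W, so the sign is −
Point 6:
  Latitude: 57 + 44.24/60 = 57.7373333
  N ⇒ keep positive
  Longitude: 8.949′ = 0.149150°; total 0.1491500
  E ⇒ keep positive

1. 6.708867, -82.954825
2. -69.766367, -22.943750
3. -79.191667, 156.474833
4. -67.895917, -95.031167
5. -41.191083, -134.030167
6. 57.737333, 0.149150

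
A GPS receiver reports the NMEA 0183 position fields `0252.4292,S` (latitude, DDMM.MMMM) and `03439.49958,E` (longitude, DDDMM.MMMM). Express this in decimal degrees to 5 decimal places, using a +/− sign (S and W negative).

Latitude: degrees = first 2 digits = 2, minutes = 52.4292; 2 + 52.4292/60 = 2.873820
S → negative
λ: split at 3 digits → 034° and 39.49958′; 34 + 39.49958/60 = 34.658326
E ⇒ keep positive

-2.87382, 34.65833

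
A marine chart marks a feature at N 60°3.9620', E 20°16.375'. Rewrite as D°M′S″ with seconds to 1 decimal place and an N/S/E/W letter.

60°03′57.7″ N, 20°16′22.5″ E

Lat: fractional minutes 0.96200 × 60 = 57.720″
Lon: fractional minutes 0.37500 × 60 = 22.500″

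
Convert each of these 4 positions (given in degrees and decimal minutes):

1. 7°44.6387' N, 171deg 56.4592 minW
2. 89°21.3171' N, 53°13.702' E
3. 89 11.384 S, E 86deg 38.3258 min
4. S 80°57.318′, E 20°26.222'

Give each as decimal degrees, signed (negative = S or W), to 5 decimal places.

1. 7.74398, -171.94099
2. 89.35529, 53.22837
3. -89.18973, 86.63876
4. -80.95530, 20.43703

Point 1:
  φ: 7 + 44.6387/60 = 7.743978
  N ⇒ keep positive
  Longitude: 56.4592′ = 0.940987°; total 171.940987
  W → negative
Point 2:
  Latitude: 21.3171′ = 0.355285°; total 89.355285
  N → positive
  Lon: 13.702′ = 0.228367°; total 53.228367
  E ⇒ keep positive
Point 3:
  φ: 11.384′ = 0.189733°; total 89.189733
  S ⇒ negate
  Longitude: 38.3258′ = 0.638763°; total 86.638763
  E → positive
Point 4:
  Lat: 80 + 57.318/60 = 80.955300
  S ⇒ negate
  Longitude: 20 + 26.222/60 = 20.437033
  E → positive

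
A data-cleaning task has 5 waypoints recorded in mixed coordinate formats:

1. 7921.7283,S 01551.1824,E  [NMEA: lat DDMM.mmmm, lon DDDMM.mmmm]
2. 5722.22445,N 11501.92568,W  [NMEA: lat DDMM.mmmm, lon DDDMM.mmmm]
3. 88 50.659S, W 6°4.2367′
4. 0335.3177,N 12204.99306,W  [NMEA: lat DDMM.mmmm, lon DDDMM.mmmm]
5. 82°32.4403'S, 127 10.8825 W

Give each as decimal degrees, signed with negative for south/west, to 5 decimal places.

1. -79.36214, 15.85304
2. 57.37041, -115.03209
3. -88.84432, -6.07061
4. 3.58863, -122.08322
5. -82.54067, -127.18138

Point 1:
  φ: split at 2 digits → 79° and 21.7283′; 79 + 21.7283/60 = 79.362138
  S ⇒ negate
  Longitude: degrees = first 3 digits = 15, minutes = 51.1824; 15 + 51.1824/60 = 15.853040
  E ⇒ keep positive
Point 2:
  Lat: degrees = first 2 digits = 57, minutes = 22.22445; 57 + 22.22445/60 = 57.370408
  N → positive
  Lon: degrees = first 3 digits = 115, minutes = 1.92568; 115 + 1.92568/60 = 115.032095
  W → negative
Point 3:
  Latitude: 50.659′ = 0.844317°; total 88.844317
  S ⇒ negate
  λ: 4.2367′ = 0.070612°; total 6.070612
  hemisphere W, so the sign is −
Point 4:
  φ: split at 2 digits → 03° and 35.3177′; 3 + 35.3177/60 = 3.588628
  N ⇒ keep positive
  Longitude: degrees = first 3 digits = 122, minutes = 4.99306; 122 + 4.99306/60 = 122.083218
  hemisphere W, so the sign is −
Point 5:
  Lat: 32.4403′ = 0.540672°; total 82.540672
  hemisphere S, so the sign is −
  Lon: 10.8825′ = 0.181375°; total 127.181375
  W ⇒ negate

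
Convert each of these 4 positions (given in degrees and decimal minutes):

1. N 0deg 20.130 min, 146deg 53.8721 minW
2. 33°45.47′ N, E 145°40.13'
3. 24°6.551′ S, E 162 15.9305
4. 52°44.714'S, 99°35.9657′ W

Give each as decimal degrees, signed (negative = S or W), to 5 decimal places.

1. 0.33550, -146.89787
2. 33.75783, 145.66883
3. -24.10918, 162.26551
4. -52.74523, -99.59943

Point 1:
  Lat: 20.13′ = 0.335500°; total 0.335500
  N → positive
  λ: 53.8721′ = 0.897868°; total 146.897868
  W → negative
Point 2:
  φ: 45.47′ = 0.757833°; total 33.757833
  N ⇒ keep positive
  Longitude: 40.13′ = 0.668833°; total 145.668833
  E ⇒ keep positive
Point 3:
  φ: 24 + 6.551/60 = 24.109183
  hemisphere S, so the sign is −
  Lon: 15.9305′ = 0.265508°; total 162.265508
  E ⇒ keep positive
Point 4:
  φ: 52 + 44.714/60 = 52.745233
  hemisphere S, so the sign is −
  λ: 99 + 35.9657/60 = 99.599428
  W → negative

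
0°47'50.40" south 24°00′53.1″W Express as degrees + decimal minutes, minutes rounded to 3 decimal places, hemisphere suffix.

Latitude: 47 + 50.4/60 = 47.84000′
Longitude: seconds/60 = 0.88500; minutes = 0 + 0.88500 = 0.88500

0° 47.840′ S, 24° 0.885′ W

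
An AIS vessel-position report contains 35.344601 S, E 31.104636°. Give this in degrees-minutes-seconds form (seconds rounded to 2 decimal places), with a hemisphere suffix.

35°20′40.56″ S, 31°06′16.69″ E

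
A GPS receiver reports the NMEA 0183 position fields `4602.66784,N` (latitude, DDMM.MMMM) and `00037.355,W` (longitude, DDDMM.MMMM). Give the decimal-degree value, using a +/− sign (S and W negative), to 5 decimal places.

46.04446, -0.62258

Lat: degrees = first 2 digits = 46, minutes = 2.66784; 46 + 2.66784/60 = 46.044464
N → positive
Lon: split at 3 digits → 000° and 37.355′; 0 + 37.355/60 = 0.622583
W ⇒ negate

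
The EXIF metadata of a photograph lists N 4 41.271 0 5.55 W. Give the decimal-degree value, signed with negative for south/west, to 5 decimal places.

4.68785, -0.09250

Lat: 4 + 41.271/60 = 4.687850
N → positive
Longitude: 5.55′ = 0.092500°; total 0.092500
hemisphere W, so the sign is −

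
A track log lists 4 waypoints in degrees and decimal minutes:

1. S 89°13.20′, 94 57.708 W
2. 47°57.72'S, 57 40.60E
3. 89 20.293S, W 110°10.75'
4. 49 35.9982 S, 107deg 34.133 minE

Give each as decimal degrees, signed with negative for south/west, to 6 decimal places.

Point 1:
  Lat: 89 + 13.2/60 = 89.2200000
  S ⇒ negate
  Lon: 57.708′ = 0.961800°; total 94.9618000
  W ⇒ negate
Point 2:
  Latitude: 57.72′ = 0.962000°; total 47.9620000
  S ⇒ negate
  λ: 40.6′ = 0.676667°; total 57.6766667
  E → positive
Point 3:
  Lat: 20.293′ = 0.338217°; total 89.3382167
  hemisphere S, so the sign is −
  Lon: 10.75′ = 0.179167°; total 110.1791667
  W ⇒ negate
Point 4:
  φ: 49 + 35.9982/60 = 49.5999700
  hemisphere S, so the sign is −
  Longitude: 107 + 34.133/60 = 107.5688833
  E ⇒ keep positive

1. -89.220000, -94.961800
2. -47.962000, 57.676667
3. -89.338217, -110.179167
4. -49.599970, 107.568883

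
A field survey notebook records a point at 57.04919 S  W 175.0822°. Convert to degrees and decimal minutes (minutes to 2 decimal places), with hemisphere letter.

Latitude: minutes = (57.049190 − 57) × 60 = 2.9514
λ: fractional part 0.082200 → 4.9320 minutes

57° 2.95′ S, 175° 4.93′ W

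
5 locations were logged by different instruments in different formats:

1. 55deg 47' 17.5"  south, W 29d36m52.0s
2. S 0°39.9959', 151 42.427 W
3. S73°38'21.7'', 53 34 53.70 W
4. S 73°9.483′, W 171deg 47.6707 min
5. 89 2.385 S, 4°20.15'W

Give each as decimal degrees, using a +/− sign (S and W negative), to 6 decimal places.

1. -55.788194, -29.614444
2. -0.666598, -151.707117
3. -73.639361, -53.581583
4. -73.158050, -171.794512
5. -89.039750, -4.335833

Point 1:
  Latitude: 47′ + 17.5″ = 47.29167′; 55 + 47.29167/60 = 55.7881944
  hemisphere S, so the sign is −
  λ: 29 + 36/60 + 52/3600 = 29.6144444
  W → negative
Point 2:
  Lat: 0 + 39.9959/60 = 0.6665983
  S → negative
  Lon: 42.427′ = 0.707117°; total 151.7071167
  W ⇒ negate
Point 3:
  φ: 73 + 38/60 + 21.7/3600 = 73.6393611
  S ⇒ negate
  Lon: 53 + 34/60 + 53.7/3600 = 53.5815833
  W ⇒ negate
Point 4:
  Latitude: 73 + 9.483/60 = 73.1580500
  S → negative
  λ: 171 + 47.6707/60 = 171.7945117
  W ⇒ negate
Point 5:
  Lat: 89 + 2.385/60 = 89.0397500
  hemisphere S, so the sign is −
  Lon: 4 + 20.15/60 = 4.3358333
  W ⇒ negate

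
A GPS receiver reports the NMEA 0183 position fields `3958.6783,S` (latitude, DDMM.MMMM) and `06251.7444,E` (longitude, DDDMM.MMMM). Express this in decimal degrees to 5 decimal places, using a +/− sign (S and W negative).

-39.97797, 62.86241

Latitude: degrees = first 2 digits = 39, minutes = 58.6783; 39 + 58.6783/60 = 39.977972
S → negative
Longitude: degrees = first 3 digits = 62, minutes = 51.7444; 62 + 51.7444/60 = 62.862407
E → positive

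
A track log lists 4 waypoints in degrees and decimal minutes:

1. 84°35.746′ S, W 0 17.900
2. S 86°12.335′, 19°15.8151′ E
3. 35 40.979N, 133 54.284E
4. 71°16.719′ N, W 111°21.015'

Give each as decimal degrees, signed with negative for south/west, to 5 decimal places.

Point 1:
  Lat: 35.746′ = 0.595767°; total 84.595767
  hemisphere S, so the sign is −
  λ: 0 + 17.9/60 = 0.298333
  W ⇒ negate
Point 2:
  φ: 12.335′ = 0.205583°; total 86.205583
  hemisphere S, so the sign is −
  λ: 19 + 15.8151/60 = 19.263585
  E → positive
Point 3:
  Lat: 35 + 40.979/60 = 35.682983
  N ⇒ keep positive
  Lon: 54.284′ = 0.904733°; total 133.904733
  E ⇒ keep positive
Point 4:
  Latitude: 71 + 16.719/60 = 71.278650
  N → positive
  Lon: 21.015′ = 0.350250°; total 111.350250
  W ⇒ negate

1. -84.59577, -0.29833
2. -86.20558, 19.26359
3. 35.68298, 133.90473
4. 71.27865, -111.35025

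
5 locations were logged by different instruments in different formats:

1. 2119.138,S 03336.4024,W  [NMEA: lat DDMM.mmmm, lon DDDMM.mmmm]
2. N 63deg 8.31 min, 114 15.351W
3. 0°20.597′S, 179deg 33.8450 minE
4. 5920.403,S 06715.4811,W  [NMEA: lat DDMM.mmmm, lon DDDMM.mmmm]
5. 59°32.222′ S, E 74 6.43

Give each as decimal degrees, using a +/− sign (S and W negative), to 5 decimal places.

Point 1:
  φ: split at 2 digits → 21° and 19.138′; 21 + 19.138/60 = 21.318967
  hemisphere S, so the sign is −
  λ: degrees = first 3 digits = 33, minutes = 36.4024; 33 + 36.4024/60 = 33.606707
  W ⇒ negate
Point 2:
  φ: 8.31′ = 0.138500°; total 63.138500
  N ⇒ keep positive
  Lon: 15.351′ = 0.255850°; total 114.255850
  W → negative
Point 3:
  φ: 0 + 20.597/60 = 0.343283
  S ⇒ negate
  λ: 33.845′ = 0.564083°; total 179.564083
  E → positive
Point 4:
  φ: degrees = first 2 digits = 59, minutes = 20.403; 59 + 20.403/60 = 59.340050
  S → negative
  Lon: split at 3 digits → 067° and 15.4811′; 67 + 15.4811/60 = 67.258018
  W → negative
Point 5:
  φ: 59 + 32.222/60 = 59.537033
  hemisphere S, so the sign is −
  λ: 6.43′ = 0.107167°; total 74.107167
  E → positive

1. -21.31897, -33.60671
2. 63.13850, -114.25585
3. -0.34328, 179.56408
4. -59.34005, -67.25802
5. -59.53703, 74.10717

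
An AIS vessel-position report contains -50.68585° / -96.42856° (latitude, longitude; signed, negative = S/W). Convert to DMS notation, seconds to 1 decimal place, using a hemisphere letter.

50°41′9.1″ S, 96°25′42.8″ W

Latitude is negative → S; |value| = 50.685850
Latitude: 0.685850 × 60 = 41.15100′ → 41′, remainder × 60 = 9.060″
Longitude is negative → W; |value| = 96.428560
λ: 0.428560° → 25.71360′; 0.71360 × 60 = 42.816″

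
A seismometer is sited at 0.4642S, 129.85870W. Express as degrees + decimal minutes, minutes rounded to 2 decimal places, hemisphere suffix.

0° 27.85′ S, 129° 51.52′ W

φ: minutes = (0.464200 − 0) × 60 = 27.8520
λ: minutes = (129.858700 − 129) × 60 = 51.5220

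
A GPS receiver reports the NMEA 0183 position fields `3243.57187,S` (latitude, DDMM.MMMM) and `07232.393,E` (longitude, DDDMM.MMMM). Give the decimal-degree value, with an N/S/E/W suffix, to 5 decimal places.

32.72620° S, 72.53988° E

Lat: split at 2 digits → 32° and 43.57187′; 32 + 43.57187/60 = 32.726198
Lon: split at 3 digits → 072° and 32.393′; 72 + 32.393/60 = 72.539883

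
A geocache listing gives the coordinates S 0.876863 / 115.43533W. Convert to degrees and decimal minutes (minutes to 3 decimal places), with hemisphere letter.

Latitude: fractional part 0.876863 → 52.61178 minutes
λ: 115° + 0.435330 × 60 = 115° 26.11980′

0° 52.612′ S, 115° 26.120′ W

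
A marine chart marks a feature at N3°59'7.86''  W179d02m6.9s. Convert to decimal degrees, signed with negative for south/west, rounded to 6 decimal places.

φ: 3 + 59/60 + 7.86/3600 = 3.9855167
N ⇒ keep positive
Lon: 2′ + 6.9″ = 2.11500′; 179 + 2.11500/60 = 179.0352500
hemisphere W, so the sign is −

3.985517, -179.035250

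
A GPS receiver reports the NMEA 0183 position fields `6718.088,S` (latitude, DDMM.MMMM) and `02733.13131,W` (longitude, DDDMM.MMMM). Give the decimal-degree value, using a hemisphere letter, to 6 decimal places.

Latitude: degrees = first 2 digits = 67, minutes = 18.088; 67 + 18.088/60 = 67.3014667
λ: split at 3 digits → 027° and 33.13131′; 27 + 33.13131/60 = 27.5521885

67.301467° S, 27.552189° W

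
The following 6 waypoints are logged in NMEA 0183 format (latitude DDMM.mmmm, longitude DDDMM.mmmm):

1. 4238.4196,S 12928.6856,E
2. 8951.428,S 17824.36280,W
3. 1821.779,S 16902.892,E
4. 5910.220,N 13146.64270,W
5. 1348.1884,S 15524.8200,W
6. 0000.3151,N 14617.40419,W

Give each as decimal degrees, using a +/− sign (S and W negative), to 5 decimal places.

Point 1:
  Lat: degrees = first 2 digits = 42, minutes = 38.4196; 42 + 38.4196/60 = 42.640327
  S → negative
  λ: degrees = first 3 digits = 129, minutes = 28.6856; 129 + 28.6856/60 = 129.478093
  E ⇒ keep positive
Point 2:
  Latitude: degrees = first 2 digits = 89, minutes = 51.428; 89 + 51.428/60 = 89.857133
  S ⇒ negate
  Lon: split at 3 digits → 178° and 24.3628′; 178 + 24.3628/60 = 178.406047
  W → negative
Point 3:
  Latitude: degrees = first 2 digits = 18, minutes = 21.779; 18 + 21.779/60 = 18.362983
  hemisphere S, so the sign is −
  Longitude: split at 3 digits → 169° and 2.892′; 169 + 2.892/60 = 169.048200
  E → positive
Point 4:
  φ: degrees = first 2 digits = 59, minutes = 10.22; 59 + 10.22/60 = 59.170333
  N ⇒ keep positive
  λ: degrees = first 3 digits = 131, minutes = 46.6427; 131 + 46.6427/60 = 131.777378
  hemisphere W, so the sign is −
Point 5:
  Latitude: split at 2 digits → 13° and 48.1884′; 13 + 48.1884/60 = 13.803140
  S → negative
  Longitude: degrees = first 3 digits = 155, minutes = 24.82; 155 + 24.82/60 = 155.413667
  W ⇒ negate
Point 6:
  φ: degrees = first 2 digits = 0, minutes = 0.3151; 0 + 0.3151/60 = 0.005252
  N → positive
  Longitude: degrees = first 3 digits = 146, minutes = 17.40419; 146 + 17.40419/60 = 146.290070
  hemisphere W, so the sign is −

1. -42.64033, 129.47809
2. -89.85713, -178.40605
3. -18.36298, 169.04820
4. 59.17033, -131.77738
5. -13.80314, -155.41367
6. 0.00525, -146.29007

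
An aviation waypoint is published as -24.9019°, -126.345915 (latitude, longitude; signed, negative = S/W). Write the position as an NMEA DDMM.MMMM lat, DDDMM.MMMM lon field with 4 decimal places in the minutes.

2454.1140,S / 12620.7549,W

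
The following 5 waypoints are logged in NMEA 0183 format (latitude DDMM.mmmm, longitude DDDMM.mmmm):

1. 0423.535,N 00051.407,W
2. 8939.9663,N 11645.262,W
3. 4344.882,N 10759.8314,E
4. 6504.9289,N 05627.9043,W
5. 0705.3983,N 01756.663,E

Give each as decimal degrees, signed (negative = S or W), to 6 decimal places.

1. 4.392250, -0.856783
2. 89.666105, -116.754367
3. 43.748033, 107.997190
4. 65.082148, -56.465072
5. 7.089972, 17.944383

Point 1:
  Lat: split at 2 digits → 04° and 23.535′; 4 + 23.535/60 = 4.3922500
  N → positive
  λ: degrees = first 3 digits = 0, minutes = 51.407; 0 + 51.407/60 = 0.8567833
  W → negative
Point 2:
  Latitude: degrees = first 2 digits = 89, minutes = 39.9663; 89 + 39.9663/60 = 89.6661050
  N → positive
  Lon: degrees = first 3 digits = 116, minutes = 45.262; 116 + 45.262/60 = 116.7543667
  W ⇒ negate
Point 3:
  Latitude: split at 2 digits → 43° and 44.882′; 43 + 44.882/60 = 43.7480333
  N ⇒ keep positive
  Longitude: degrees = first 3 digits = 107, minutes = 59.8314; 107 + 59.8314/60 = 107.9971900
  E → positive
Point 4:
  Lat: degrees = first 2 digits = 65, minutes = 4.9289; 65 + 4.9289/60 = 65.0821483
  N → positive
  Longitude: split at 3 digits → 056° and 27.9043′; 56 + 27.9043/60 = 56.4650717
  W ⇒ negate
Point 5:
  Latitude: split at 2 digits → 07° and 5.3983′; 7 + 5.3983/60 = 7.0899717
  N → positive
  Longitude: degrees = first 3 digits = 17, minutes = 56.663; 17 + 56.663/60 = 17.9443833
  E → positive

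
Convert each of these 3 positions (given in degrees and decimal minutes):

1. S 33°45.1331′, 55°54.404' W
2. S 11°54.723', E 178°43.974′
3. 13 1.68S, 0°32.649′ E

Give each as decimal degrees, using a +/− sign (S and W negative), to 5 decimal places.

Point 1:
  φ: 33 + 45.1331/60 = 33.752218
  hemisphere S, so the sign is −
  Lon: 55 + 54.404/60 = 55.906733
  W ⇒ negate
Point 2:
  Latitude: 11 + 54.723/60 = 11.912050
  hemisphere S, so the sign is −
  Longitude: 43.974′ = 0.732900°; total 178.732900
  E → positive
Point 3:
  Latitude: 13 + 1.68/60 = 13.028000
  hemisphere S, so the sign is −
  λ: 32.649′ = 0.544150°; total 0.544150
  E ⇒ keep positive

1. -33.75222, -55.90673
2. -11.91205, 178.73290
3. -13.02800, 0.54415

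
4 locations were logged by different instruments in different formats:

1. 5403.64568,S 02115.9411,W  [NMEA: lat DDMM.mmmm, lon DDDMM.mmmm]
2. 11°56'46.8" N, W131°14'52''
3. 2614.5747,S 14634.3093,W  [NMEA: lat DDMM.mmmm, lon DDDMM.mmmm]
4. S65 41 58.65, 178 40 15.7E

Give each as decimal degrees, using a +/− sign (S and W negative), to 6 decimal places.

Point 1:
  Lat: degrees = first 2 digits = 54, minutes = 3.64568; 54 + 3.64568/60 = 54.0607613
  S → negative
  Lon: degrees = first 3 digits = 21, minutes = 15.9411; 21 + 15.9411/60 = 21.2656850
  W ⇒ negate
Point 2:
  Latitude: 56′ + 46.8″ = 56.78000′; 11 + 56.78000/60 = 11.9463333
  N ⇒ keep positive
  λ: 14′ + 52″ = 14.86667′; 131 + 14.86667/60 = 131.2477778
  W ⇒ negate
Point 3:
  Latitude: degrees = first 2 digits = 26, minutes = 14.5747; 26 + 14.5747/60 = 26.2429117
  S → negative
  Longitude: degrees = first 3 digits = 146, minutes = 34.3093; 146 + 34.3093/60 = 146.5718217
  W ⇒ negate
Point 4:
  Lat: 65° + 41/60 + 58.65/3600 = 65 + 0.683333 + 0.016292 = 65.6996250
  S → negative
  λ: 178 + 40/60 + 15.7/3600 = 178.6710278
  E ⇒ keep positive

1. -54.060761, -21.265685
2. 11.946333, -131.247778
3. -26.242912, -146.571822
4. -65.699625, 178.671028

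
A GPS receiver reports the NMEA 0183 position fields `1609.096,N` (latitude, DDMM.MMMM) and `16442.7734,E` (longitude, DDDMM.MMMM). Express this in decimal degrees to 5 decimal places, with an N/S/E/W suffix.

φ: split at 2 digits → 16° and 9.096′; 16 + 9.096/60 = 16.151600
λ: degrees = first 3 digits = 164, minutes = 42.7734; 164 + 42.7734/60 = 164.712890

16.15160° N, 164.71289° E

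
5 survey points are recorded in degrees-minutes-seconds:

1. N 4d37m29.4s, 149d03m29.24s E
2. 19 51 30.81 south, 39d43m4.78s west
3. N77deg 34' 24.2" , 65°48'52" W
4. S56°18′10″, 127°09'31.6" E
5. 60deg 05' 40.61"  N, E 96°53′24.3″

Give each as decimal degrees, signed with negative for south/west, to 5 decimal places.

Point 1:
  φ: 37′ + 29.4″ = 37.49000′; 4 + 37.49000/60 = 4.624833
  N → positive
  Lon: 149 + 3/60 + 29.24/3600 = 149.058122
  E ⇒ keep positive
Point 2:
  Latitude: 19 + 51/60 + 30.81/3600 = 19.858558
  hemisphere S, so the sign is −
  Lon: 39° + 43/60 + 4.78/3600 = 39 + 0.716667 + 0.001328 = 39.717994
  hemisphere W, so the sign is −
Point 3:
  Latitude: 77 + 34/60 + 24.2/3600 = 77.573389
  N ⇒ keep positive
  Longitude: 65° + 48/60 + 52/3600 = 65 + 0.800000 + 0.014444 = 65.814444
  W ⇒ negate
Point 4:
  Latitude: 18′ + 10″ = 18.16667′; 56 + 18.16667/60 = 56.302778
  S ⇒ negate
  λ: 127° + 9/60 + 31.6/3600 = 127 + 0.150000 + 0.008778 = 127.158778
  E → positive
Point 5:
  Lat: 60° + 5/60 + 40.61/3600 = 60 + 0.083333 + 0.011281 = 60.094614
  N → positive
  Lon: 53′ + 24.3″ = 53.40500′; 96 + 53.40500/60 = 96.890083
  E → positive

1. 4.62483, 149.05812
2. -19.85856, -39.71799
3. 77.57339, -65.81444
4. -56.30278, 127.15878
5. 60.09461, 96.89008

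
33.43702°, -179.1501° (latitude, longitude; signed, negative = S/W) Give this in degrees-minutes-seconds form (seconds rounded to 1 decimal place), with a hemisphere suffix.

Lat: whole degrees 33; 26.22120′ → 26′ and 13.272″
Longitude is negative → W; |value| = 179.150100
Lon: 0.150100 × 60 = 9.00600′ → 9′, remainder × 60 = 0.360″

33°26′13.3″ N, 179°09′0.4″ W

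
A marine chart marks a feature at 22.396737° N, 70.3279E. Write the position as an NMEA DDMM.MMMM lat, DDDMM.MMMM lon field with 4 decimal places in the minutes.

φ: minutes = (22.396737 − 22) × 60 = 23.804220
λ: 70° + 0.327900 × 60 = 70° 19.674000′

2223.8042,N / 07019.6740,E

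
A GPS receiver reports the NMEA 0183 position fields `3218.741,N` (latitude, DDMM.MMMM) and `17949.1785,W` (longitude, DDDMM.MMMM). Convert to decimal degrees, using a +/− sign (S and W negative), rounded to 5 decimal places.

Latitude: degrees = first 2 digits = 32, minutes = 18.741; 32 + 18.741/60 = 32.312350
N → positive
Longitude: split at 3 digits → 179° and 49.1785′; 179 + 49.1785/60 = 179.819642
hemisphere W, so the sign is −

32.31235, -179.81964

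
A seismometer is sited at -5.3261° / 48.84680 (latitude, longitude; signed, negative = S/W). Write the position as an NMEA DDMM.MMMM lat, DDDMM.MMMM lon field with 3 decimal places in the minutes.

Latitude is negative → S; |value| = 5.326100
Lat: minutes = (5.326100 − 5) × 60 = 19.56600
Longitude: 48° + 0.846800 × 60 = 48° 50.80800′

0519.566,S / 04850.808,E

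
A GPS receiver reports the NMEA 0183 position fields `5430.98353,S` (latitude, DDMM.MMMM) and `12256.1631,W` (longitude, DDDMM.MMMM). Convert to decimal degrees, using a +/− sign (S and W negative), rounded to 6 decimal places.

Lat: degrees = first 2 digits = 54, minutes = 30.98353; 54 + 30.98353/60 = 54.5163922
S ⇒ negate
Longitude: degrees = first 3 digits = 122, minutes = 56.1631; 122 + 56.1631/60 = 122.9360517
W → negative

-54.516392, -122.936052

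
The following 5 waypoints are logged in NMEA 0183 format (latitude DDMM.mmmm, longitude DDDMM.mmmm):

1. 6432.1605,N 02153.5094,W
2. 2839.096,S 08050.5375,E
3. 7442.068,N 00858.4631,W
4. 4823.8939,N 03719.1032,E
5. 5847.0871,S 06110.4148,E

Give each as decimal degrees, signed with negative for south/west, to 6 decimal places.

Point 1:
  Lat: degrees = first 2 digits = 64, minutes = 32.1605; 64 + 32.1605/60 = 64.5360083
  N → positive
  Longitude: split at 3 digits → 021° and 53.5094′; 21 + 53.5094/60 = 21.8918233
  W ⇒ negate
Point 2:
  φ: degrees = first 2 digits = 28, minutes = 39.096; 28 + 39.096/60 = 28.6516000
  S ⇒ negate
  Longitude: degrees = first 3 digits = 80, minutes = 50.5375; 80 + 50.5375/60 = 80.8422917
  E ⇒ keep positive
Point 3:
  φ: split at 2 digits → 74° and 42.068′; 74 + 42.068/60 = 74.7011333
  N → positive
  Longitude: split at 3 digits → 008° and 58.4631′; 8 + 58.4631/60 = 8.9743850
  W ⇒ negate
Point 4:
  Lat: degrees = first 2 digits = 48, minutes = 23.8939; 48 + 23.8939/60 = 48.3982317
  N ⇒ keep positive
  Lon: split at 3 digits → 037° and 19.1032′; 37 + 19.1032/60 = 37.3183867
  E → positive
Point 5:
  Lat: degrees = first 2 digits = 58, minutes = 47.0871; 58 + 47.0871/60 = 58.7847850
  S → negative
  Lon: split at 3 digits → 061° and 10.4148′; 61 + 10.4148/60 = 61.1735800
  E → positive

1. 64.536008, -21.891823
2. -28.651600, 80.842292
3. 74.701133, -8.974385
4. 48.398232, 37.318387
5. -58.784785, 61.173580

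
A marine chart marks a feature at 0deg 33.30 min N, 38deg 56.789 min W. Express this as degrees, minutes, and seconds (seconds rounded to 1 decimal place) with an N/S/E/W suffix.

0°33′18.0″ N, 38°56′47.3″ W

Lat: fractional minutes 0.30000 × 60 = 18.000″
Lon: fractional minutes 0.78900 × 60 = 47.340″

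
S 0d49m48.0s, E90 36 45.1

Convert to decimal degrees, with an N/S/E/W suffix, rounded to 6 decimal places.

0.830000° S, 90.612528° E

φ: 0° + 49/60 + 48/3600 = 0 + 0.816667 + 0.013333 = 0.8300000
Lon: 90 + 36/60 + 45.1/3600 = 90.6125278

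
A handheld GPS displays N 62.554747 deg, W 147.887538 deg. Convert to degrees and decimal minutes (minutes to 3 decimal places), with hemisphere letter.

φ: minutes = (62.554747 − 62) × 60 = 33.28482
λ: fractional part 0.887538 → 53.25228 minutes

62° 33.285′ N, 147° 53.252′ W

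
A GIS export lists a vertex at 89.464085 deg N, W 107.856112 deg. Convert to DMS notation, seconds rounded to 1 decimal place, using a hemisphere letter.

89°27′50.7″ N, 107°51′22.0″ W

Latitude: whole degrees 89; 27.84510′ → 27′ and 50.706″
λ: 0.856112 × 60 = 51.36672′ → 51′, remainder × 60 = 22.003″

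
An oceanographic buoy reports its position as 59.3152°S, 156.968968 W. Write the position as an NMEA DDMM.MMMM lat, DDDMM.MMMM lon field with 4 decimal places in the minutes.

φ: minutes = (59.315200 − 59) × 60 = 18.912000
Longitude: fractional part 0.968968 → 58.138080 minutes

5918.9120,S / 15658.1381,W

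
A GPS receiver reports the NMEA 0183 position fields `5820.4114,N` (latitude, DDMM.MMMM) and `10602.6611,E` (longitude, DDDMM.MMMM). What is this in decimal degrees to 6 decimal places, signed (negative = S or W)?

58.340190, 106.044352

Latitude: degrees = first 2 digits = 58, minutes = 20.4114; 58 + 20.4114/60 = 58.3401900
N ⇒ keep positive
Lon: split at 3 digits → 106° and 2.6611′; 106 + 2.6611/60 = 106.0443517
E → positive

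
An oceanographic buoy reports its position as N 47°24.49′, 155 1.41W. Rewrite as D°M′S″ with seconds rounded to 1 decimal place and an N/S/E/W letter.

47°24′29.4″ N, 155°01′24.6″ W

Latitude: 24.49000′ → 24′ and 0.49000 × 60 = 29.400″
Longitude: 1.41000′ → 1′ and 0.41000 × 60 = 24.600″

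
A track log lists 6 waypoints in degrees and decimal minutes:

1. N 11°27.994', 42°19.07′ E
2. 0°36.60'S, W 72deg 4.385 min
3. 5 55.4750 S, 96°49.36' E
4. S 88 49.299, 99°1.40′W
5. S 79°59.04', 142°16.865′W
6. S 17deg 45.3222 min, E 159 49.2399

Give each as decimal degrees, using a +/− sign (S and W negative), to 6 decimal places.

Point 1:
  φ: 27.994′ = 0.466567°; total 11.4665667
  N → positive
  Lon: 42 + 19.07/60 = 42.3178333
  E → positive
Point 2:
  Lat: 0 + 36.6/60 = 0.6100000
  S ⇒ negate
  Longitude: 72 + 4.385/60 = 72.0730833
  W → negative
Point 3:
  Lat: 55.475′ = 0.924583°; total 5.9245833
  hemisphere S, so the sign is −
  Longitude: 96 + 49.36/60 = 96.8226667
  E → positive
Point 4:
  Latitude: 88 + 49.299/60 = 88.8216500
  S → negative
  Longitude: 99 + 1.4/60 = 99.0233333
  W ⇒ negate
Point 5:
  φ: 79 + 59.04/60 = 79.9840000
  S → negative
  λ: 142 + 16.865/60 = 142.2810833
  W ⇒ negate
Point 6:
  φ: 45.3222′ = 0.755370°; total 17.7553700
  S → negative
  Lon: 159 + 49.2399/60 = 159.8206650
  E ⇒ keep positive

1. 11.466567, 42.317833
2. -0.610000, -72.073083
3. -5.924583, 96.822667
4. -88.821650, -99.023333
5. -79.984000, -142.281083
6. -17.755370, 159.820665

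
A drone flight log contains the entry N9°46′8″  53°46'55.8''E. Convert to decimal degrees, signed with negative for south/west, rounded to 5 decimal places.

φ: 9 + 46/60 + 8/3600 = 9.768889
N ⇒ keep positive
Longitude: 53 + 46/60 + 55.8/3600 = 53.782167
E → positive

9.76889, 53.78217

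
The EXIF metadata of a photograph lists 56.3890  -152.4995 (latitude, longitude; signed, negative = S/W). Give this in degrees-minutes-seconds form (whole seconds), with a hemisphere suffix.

56°23′20″ N, 152°29′58″ W

Lat: whole degrees 56; 23.34000′ → 23′ and 20.40″
Longitude is negative → W; |value| = 152.499500
λ: 0.499500 × 60 = 29.97000′ → 29′, remainder × 60 = 58.20″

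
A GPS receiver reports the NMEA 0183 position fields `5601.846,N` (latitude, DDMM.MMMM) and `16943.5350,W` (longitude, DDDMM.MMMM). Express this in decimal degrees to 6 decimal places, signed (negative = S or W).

56.030767, -169.725583

Latitude: split at 2 digits → 56° and 1.846′; 56 + 1.846/60 = 56.0307667
N → positive
λ: split at 3 digits → 169° and 43.535′; 169 + 43.535/60 = 169.7255833
W → negative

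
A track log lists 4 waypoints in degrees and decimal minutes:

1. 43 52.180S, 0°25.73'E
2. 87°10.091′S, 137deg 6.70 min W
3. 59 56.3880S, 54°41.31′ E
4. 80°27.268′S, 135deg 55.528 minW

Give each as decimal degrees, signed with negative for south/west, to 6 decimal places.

1. -43.869667, 0.428833
2. -87.168183, -137.111667
3. -59.939800, 54.688500
4. -80.454467, -135.925467

Point 1:
  Lat: 52.18′ = 0.869667°; total 43.8696667
  S → negative
  Lon: 0 + 25.73/60 = 0.4288333
  E → positive
Point 2:
  Latitude: 87 + 10.091/60 = 87.1681833
  S ⇒ negate
  Lon: 6.7′ = 0.111667°; total 137.1116667
  W ⇒ negate
Point 3:
  Lat: 56.388′ = 0.939800°; total 59.9398000
  hemisphere S, so the sign is −
  Lon: 54 + 41.31/60 = 54.6885000
  E ⇒ keep positive
Point 4:
  Lat: 80 + 27.268/60 = 80.4544667
  hemisphere S, so the sign is −
  Lon: 55.528′ = 0.925467°; total 135.9254667
  W → negative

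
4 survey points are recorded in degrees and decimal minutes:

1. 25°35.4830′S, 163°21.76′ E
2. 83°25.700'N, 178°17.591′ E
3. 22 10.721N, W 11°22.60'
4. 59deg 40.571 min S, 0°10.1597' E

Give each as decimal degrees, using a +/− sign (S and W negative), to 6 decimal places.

Point 1:
  Latitude: 35.483′ = 0.591383°; total 25.5913833
  S → negative
  Longitude: 21.76′ = 0.362667°; total 163.3626667
  E ⇒ keep positive
Point 2:
  Lat: 83 + 25.7/60 = 83.4283333
  N ⇒ keep positive
  Lon: 17.591′ = 0.293183°; total 178.2931833
  E ⇒ keep positive
Point 3:
  Lat: 10.721′ = 0.178683°; total 22.1786833
  N ⇒ keep positive
  Lon: 22.6′ = 0.376667°; total 11.3766667
  W → negative
Point 4:
  Lat: 40.571′ = 0.676183°; total 59.6761833
  S ⇒ negate
  λ: 0 + 10.1597/60 = 0.1693283
  E ⇒ keep positive

1. -25.591383, 163.362667
2. 83.428333, 178.293183
3. 22.178683, -11.376667
4. -59.676183, 0.169328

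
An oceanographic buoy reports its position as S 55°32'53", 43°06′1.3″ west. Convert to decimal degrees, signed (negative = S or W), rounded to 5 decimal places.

-55.54806, -43.10036

φ: 55 + 32/60 + 53/3600 = 55.548056
S ⇒ negate
λ: 6′ + 1.3″ = 6.02167′; 43 + 6.02167/60 = 43.100361
W → negative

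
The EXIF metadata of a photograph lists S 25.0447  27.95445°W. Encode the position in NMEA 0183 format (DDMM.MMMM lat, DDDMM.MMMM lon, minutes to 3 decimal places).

φ: minutes = (25.044700 − 25) × 60 = 2.68200
Lon: fractional part 0.954450 → 57.26700 minutes

2502.682,S / 02757.267,W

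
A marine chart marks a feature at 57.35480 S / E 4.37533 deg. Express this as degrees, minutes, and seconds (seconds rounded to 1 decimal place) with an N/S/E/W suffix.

φ: 0.354800° → 21.28800′; 0.28800 × 60 = 17.280″
λ: whole degrees 4; 22.51980′ → 22′ and 31.188″

57°21′17.3″ S, 4°22′31.2″ E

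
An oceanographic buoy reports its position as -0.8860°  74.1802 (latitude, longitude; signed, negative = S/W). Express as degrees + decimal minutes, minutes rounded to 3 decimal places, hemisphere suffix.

Latitude is negative → S; |value| = 0.886000
φ: fractional part 0.886000 → 53.16000 minutes
Longitude: fractional part 0.180200 → 10.81200 minutes

0° 53.160′ S, 74° 10.812′ E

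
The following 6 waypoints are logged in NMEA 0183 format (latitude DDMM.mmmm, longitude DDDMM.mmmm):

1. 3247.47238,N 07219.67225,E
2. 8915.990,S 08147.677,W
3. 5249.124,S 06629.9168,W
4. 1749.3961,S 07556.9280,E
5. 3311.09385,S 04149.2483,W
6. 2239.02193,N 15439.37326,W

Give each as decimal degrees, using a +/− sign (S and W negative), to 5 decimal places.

1. 32.79121, 72.32787
2. -89.26650, -81.79462
3. -52.81873, -66.49861
4. -17.82327, 75.94880
5. -33.18490, -41.82081
6. 22.65037, -154.65622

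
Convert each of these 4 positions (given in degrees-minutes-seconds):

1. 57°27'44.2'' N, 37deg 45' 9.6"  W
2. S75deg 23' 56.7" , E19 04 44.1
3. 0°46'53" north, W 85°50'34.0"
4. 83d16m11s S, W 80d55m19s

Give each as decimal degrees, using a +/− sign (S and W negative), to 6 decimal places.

Point 1:
  Lat: 27′ + 44.2″ = 27.73667′; 57 + 27.73667/60 = 57.4622778
  N ⇒ keep positive
  Lon: 45′ + 9.6″ = 45.16000′; 37 + 45.16000/60 = 37.7526667
  W ⇒ negate
Point 2:
  Latitude: 23′ + 56.7″ = 23.94500′; 75 + 23.94500/60 = 75.3990833
  hemisphere S, so the sign is −
  Lon: 4′ + 44.1″ = 4.73500′; 19 + 4.73500/60 = 19.0789167
  E → positive
Point 3:
  Latitude: 0 + 46/60 + 53/3600 = 0.7813889
  N → positive
  Longitude: 85 + 50/60 + 34/3600 = 85.8427778
  W → negative
Point 4:
  φ: 16′ + 11″ = 16.18333′; 83 + 16.18333/60 = 83.2697222
  S ⇒ negate
  Longitude: 55′ + 19″ = 55.31667′; 80 + 55.31667/60 = 80.9219444
  hemisphere W, so the sign is −

1. 57.462278, -37.752667
2. -75.399083, 19.078917
3. 0.781389, -85.842778
4. -83.269722, -80.921944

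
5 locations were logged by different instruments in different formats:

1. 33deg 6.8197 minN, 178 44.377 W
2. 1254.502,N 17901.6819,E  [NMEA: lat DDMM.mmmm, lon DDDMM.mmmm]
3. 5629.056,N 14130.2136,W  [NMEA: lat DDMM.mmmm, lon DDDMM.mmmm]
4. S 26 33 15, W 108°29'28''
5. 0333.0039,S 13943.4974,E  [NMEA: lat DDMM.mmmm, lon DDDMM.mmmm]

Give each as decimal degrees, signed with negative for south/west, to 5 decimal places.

1. 33.11366, -178.73962
2. 12.90837, 179.02803
3. 56.48427, -141.50356
4. -26.55417, -108.49111
5. -3.55007, 139.72496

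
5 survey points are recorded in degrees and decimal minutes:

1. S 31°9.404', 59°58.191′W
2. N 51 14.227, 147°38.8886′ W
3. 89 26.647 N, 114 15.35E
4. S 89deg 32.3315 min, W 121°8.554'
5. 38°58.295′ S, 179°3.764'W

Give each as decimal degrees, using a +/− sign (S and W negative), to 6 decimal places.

Point 1:
  φ: 31 + 9.404/60 = 31.1567333
  S ⇒ negate
  Longitude: 59 + 58.191/60 = 59.9698500
  W ⇒ negate
Point 2:
  Lat: 51 + 14.227/60 = 51.2371167
  N ⇒ keep positive
  Longitude: 38.8886′ = 0.648143°; total 147.6481433
  W → negative
Point 3:
  φ: 89 + 26.647/60 = 89.4441167
  N → positive
  Longitude: 15.35′ = 0.255833°; total 114.2558333
  E ⇒ keep positive
Point 4:
  Lat: 32.3315′ = 0.538858°; total 89.5388583
  hemisphere S, so the sign is −
  Lon: 8.554′ = 0.142567°; total 121.1425667
  W → negative
Point 5:
  Latitude: 58.295′ = 0.971583°; total 38.9715833
  S → negative
  Lon: 3.764′ = 0.062733°; total 179.0627333
  W ⇒ negate

1. -31.156733, -59.969850
2. 51.237117, -147.648143
3. 89.444117, 114.255833
4. -89.538858, -121.142567
5. -38.971583, -179.062733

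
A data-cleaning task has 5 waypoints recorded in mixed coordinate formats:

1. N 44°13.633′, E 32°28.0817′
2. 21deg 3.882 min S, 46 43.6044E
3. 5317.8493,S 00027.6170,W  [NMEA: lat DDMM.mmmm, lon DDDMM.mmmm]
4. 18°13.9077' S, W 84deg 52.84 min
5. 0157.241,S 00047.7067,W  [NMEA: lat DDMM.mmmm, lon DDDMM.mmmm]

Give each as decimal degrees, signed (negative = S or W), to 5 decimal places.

1. 44.22722, 32.46803
2. -21.06470, 46.72674
3. -53.29749, -0.46028
4. -18.23180, -84.88067
5. -1.95402, -0.79511

Point 1:
  Latitude: 44 + 13.633/60 = 44.227217
  N ⇒ keep positive
  Longitude: 32 + 28.0817/60 = 32.468028
  E ⇒ keep positive
Point 2:
  φ: 3.882′ = 0.064700°; total 21.064700
  S → negative
  λ: 43.6044′ = 0.726740°; total 46.726740
  E → positive
Point 3:
  Lat: degrees = first 2 digits = 53, minutes = 17.8493; 53 + 17.8493/60 = 53.297488
  S → negative
  Lon: degrees = first 3 digits = 0, minutes = 27.617; 0 + 27.617/60 = 0.460283
  W ⇒ negate
Point 4:
  φ: 18 + 13.9077/60 = 18.231795
  hemisphere S, so the sign is −
  λ: 84 + 52.84/60 = 84.880667
  W ⇒ negate
Point 5:
  Lat: split at 2 digits → 01° and 57.241′; 1 + 57.241/60 = 1.954017
  S ⇒ negate
  Longitude: split at 3 digits → 000° and 47.7067′; 0 + 47.7067/60 = 0.795112
  W → negative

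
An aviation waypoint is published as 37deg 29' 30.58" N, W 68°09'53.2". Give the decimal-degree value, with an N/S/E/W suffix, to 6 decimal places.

37.491828° N, 68.164778° W

φ: 37 + 29/60 + 30.58/3600 = 37.4918278
Lon: 9′ + 53.2″ = 9.88667′; 68 + 9.88667/60 = 68.1647778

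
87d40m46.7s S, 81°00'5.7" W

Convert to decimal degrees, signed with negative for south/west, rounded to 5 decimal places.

Lat: 87° + 40/60 + 46.7/3600 = 87 + 0.666667 + 0.012972 = 87.679639
S ⇒ negate
Lon: 81° + 0/60 + 5.7/3600 = 81 + 0.000000 + 0.001583 = 81.001583
W → negative

-87.67964, -81.00158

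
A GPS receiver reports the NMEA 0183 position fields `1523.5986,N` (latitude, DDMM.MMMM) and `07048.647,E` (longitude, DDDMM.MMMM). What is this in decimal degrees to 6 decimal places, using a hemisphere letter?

Latitude: degrees = first 2 digits = 15, minutes = 23.5986; 15 + 23.5986/60 = 15.3933100
λ: split at 3 digits → 070° and 48.647′; 70 + 48.647/60 = 70.8107833

15.393310° N, 70.810783° E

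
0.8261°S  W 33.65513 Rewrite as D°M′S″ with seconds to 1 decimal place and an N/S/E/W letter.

Latitude: 0.826100 × 60 = 49.56600′ → 49′, remainder × 60 = 33.960″
λ: 0.655130 × 60 = 39.30780′ → 39′, remainder × 60 = 18.468″

0°49′34.0″ S, 33°39′18.5″ W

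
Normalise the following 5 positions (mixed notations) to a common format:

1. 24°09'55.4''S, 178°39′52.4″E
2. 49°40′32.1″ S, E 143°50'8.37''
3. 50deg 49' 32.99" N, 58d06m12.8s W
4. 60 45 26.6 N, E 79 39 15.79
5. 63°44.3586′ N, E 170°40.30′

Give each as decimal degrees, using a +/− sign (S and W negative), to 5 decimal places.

1. -24.16539, 178.66456
2. -49.67558, 143.83566
3. 50.82583, -58.10356
4. 60.75739, 79.65439
5. 63.73931, 170.67167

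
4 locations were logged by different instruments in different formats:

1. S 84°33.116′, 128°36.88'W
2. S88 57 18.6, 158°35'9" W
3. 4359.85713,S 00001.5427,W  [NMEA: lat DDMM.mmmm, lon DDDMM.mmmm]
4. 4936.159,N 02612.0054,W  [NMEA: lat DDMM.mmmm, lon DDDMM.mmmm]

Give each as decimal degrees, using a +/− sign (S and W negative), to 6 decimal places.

1. -84.551933, -128.614667
2. -88.955167, -158.585833
3. -43.997619, -0.025712
4. 49.602650, -26.200090

Point 1:
  Latitude: 33.116′ = 0.551933°; total 84.5519333
  S ⇒ negate
  Longitude: 128 + 36.88/60 = 128.6146667
  W ⇒ negate
Point 2:
  Lat: 88° + 57/60 + 18.6/3600 = 88 + 0.950000 + 0.005167 = 88.9551667
  hemisphere S, so the sign is −
  Lon: 158 + 35/60 + 9/3600 = 158.5858333
  W → negative
Point 3:
  φ: degrees = first 2 digits = 43, minutes = 59.85713; 43 + 59.85713/60 = 43.9976188
  S → negative
  Longitude: split at 3 digits → 000° and 1.5427′; 0 + 1.5427/60 = 0.0257117
  W → negative
Point 4:
  φ: split at 2 digits → 49° and 36.159′; 49 + 36.159/60 = 49.6026500
  N → positive
  Lon: degrees = first 3 digits = 26, minutes = 12.0054; 26 + 12.0054/60 = 26.2000900
  W ⇒ negate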